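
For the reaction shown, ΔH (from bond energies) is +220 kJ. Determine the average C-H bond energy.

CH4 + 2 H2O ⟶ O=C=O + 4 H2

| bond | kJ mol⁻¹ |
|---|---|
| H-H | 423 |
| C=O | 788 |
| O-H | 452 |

D(C-H) ≈ 420 kJ/mol

Let D be the C-H bond energy.
Σ(broken) = 4×D + 4×452 = 1808 + 4D
Σ(formed) = 2×788 + 4×423 = 3268
ΔH = Σ(broken) − Σ(formed) = (1808 + 4D) − (3268) = −1460 + 4D
Setting this equal to +220 kJ gives 4D = 1680, so D = 420 kJ/mol.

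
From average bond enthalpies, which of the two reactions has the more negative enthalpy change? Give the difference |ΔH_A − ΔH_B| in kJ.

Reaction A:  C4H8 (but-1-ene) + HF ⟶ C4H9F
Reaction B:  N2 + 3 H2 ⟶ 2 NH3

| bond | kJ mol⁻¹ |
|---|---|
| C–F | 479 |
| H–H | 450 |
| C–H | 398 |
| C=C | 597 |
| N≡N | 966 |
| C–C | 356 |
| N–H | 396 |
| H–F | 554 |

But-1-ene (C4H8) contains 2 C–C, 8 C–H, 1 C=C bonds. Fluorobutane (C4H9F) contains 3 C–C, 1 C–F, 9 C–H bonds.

Reaction A, by 22 kJ

Reaction A:
  Bonds broken (reactants):
    C–C: 2 × 356 = 712
    C–H: 8 × 398 = 3184
    C=C: 1 × 597 = 597
    H–F: 1 × 554 = 554
    Σ(broken) = 5047 kJ
  Bonds formed (products):
    C–C: 3 × 356 = 1068
    C–F: 1 × 479 = 479
    C–H: 9 × 398 = 3582
    Σ(formed) = 5129 kJ
  ΔH_A = 5047 − 5129 = −82 kJ
Reaction B:
  Bonds broken (reactants):
    H–H: 3 × 450 = 1350
    N≡N: 1 × 966 = 966
    Σ(broken) = 2316 kJ
  Bonds formed (products):
    N–H: 6 × 396 = 2376
    Σ(formed) = 2376 kJ
  ΔH_B = 2316 − 2376 = −60 kJ
ΔH_A − ΔH_B = −22 kJ, so reaction A has the more negative ΔH; |ΔH_A − ΔH_B| = 22 kJ.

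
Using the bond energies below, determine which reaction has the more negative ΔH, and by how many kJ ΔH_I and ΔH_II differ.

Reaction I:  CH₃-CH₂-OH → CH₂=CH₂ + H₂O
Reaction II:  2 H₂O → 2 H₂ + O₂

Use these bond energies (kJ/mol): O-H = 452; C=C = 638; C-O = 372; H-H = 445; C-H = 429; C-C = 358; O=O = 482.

Reaction I:
  Bonds broken (reactants):
    C-C: 1 × 358 = 358
    C-H: 5 × 429 = 2145
    C-O: 1 × 372 = 372
    O-H: 1 × 452 = 452
    Σ(broken) = 3327 kJ
  Bonds formed (products):
    C-H: 4 × 429 = 1716
    C=C: 1 × 638 = 638
    O-H: 2 × 452 = 904
    Σ(formed) = 3258 kJ
  ΔH_I = 3327 − 3258 = +69 kJ
Reaction II:
  Bonds broken (reactants):
    O-H: 4 × 452 = 1808
    Σ(broken) = 1808 kJ
  Bonds formed (products):
    H-H: 2 × 445 = 890
    O=O: 1 × 482 = 482
    Σ(formed) = 1372 kJ
  ΔH_II = 1808 − 1372 = +436 kJ
ΔH_I − ΔH_II = −367 kJ, so reaction I has the more negative ΔH; |ΔH_I − ΔH_II| = 367 kJ.

Reaction I, by 367 kJ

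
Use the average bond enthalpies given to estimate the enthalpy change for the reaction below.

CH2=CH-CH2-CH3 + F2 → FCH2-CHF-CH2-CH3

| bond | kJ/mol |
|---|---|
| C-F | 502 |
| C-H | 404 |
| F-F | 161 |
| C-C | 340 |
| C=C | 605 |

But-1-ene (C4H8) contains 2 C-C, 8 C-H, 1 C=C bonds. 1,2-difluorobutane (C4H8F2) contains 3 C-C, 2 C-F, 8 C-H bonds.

ΔH ≈ −578 kJ

Bonds broken (reactants):
  C-C: 2 × 340 = 680
  C-H: 8 × 404 = 3232
  C=C: 1 × 605 = 605
  F-F: 1 × 161 = 161
  Σ(broken) = 4678 kJ
Bonds formed (products):
  C-C: 3 × 340 = 1020
  C-F: 2 × 502 = 1004
  C-H: 8 × 404 = 3232
  Σ(formed) = 5256 kJ
ΔH = Σ(broken) − Σ(formed) = 4678 − 5256 = −578 kJ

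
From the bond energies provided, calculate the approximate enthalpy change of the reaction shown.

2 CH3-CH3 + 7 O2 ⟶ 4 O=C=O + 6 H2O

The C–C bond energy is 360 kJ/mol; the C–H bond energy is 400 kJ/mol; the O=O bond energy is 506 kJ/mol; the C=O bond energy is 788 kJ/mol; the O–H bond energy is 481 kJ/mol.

Bonds broken (reactants):
  C–C: 2 × 360 = 720
  C–H: 12 × 400 = 4800
  O=O: 7 × 506 = 3542
  Σ(broken) = 9062 kJ
Bonds formed (products):
  C=O: 8 × 788 = 6304
  O–H: 12 × 481 = 5772
  Σ(formed) = 12076 kJ
ΔH = Σ(broken) − Σ(formed) = 9062 − 12076 = −3014 kJ

ΔH ≈ −3014 kJ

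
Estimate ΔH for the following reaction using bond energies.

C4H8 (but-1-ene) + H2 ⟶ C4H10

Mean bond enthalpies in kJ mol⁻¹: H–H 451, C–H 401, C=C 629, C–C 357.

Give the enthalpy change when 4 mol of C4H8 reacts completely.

ΔH = −316 kJ

Bonds broken (reactants):
  C–C: 2 × 357 = 714
  C–H: 8 × 401 = 3208
  C=C: 1 × 629 = 629
  H–H: 1 × 451 = 451
  Σ(broken) = 5002 kJ
Bonds formed (products):
  C–C: 3 × 357 = 1071
  C–H: 10 × 401 = 4010
  Σ(formed) = 5081 kJ
ΔH = Σ(broken) − Σ(formed) = 5002 − 5081 = −79 kJ
For 4× the reaction as written: 4 × (−79) = −316 kJ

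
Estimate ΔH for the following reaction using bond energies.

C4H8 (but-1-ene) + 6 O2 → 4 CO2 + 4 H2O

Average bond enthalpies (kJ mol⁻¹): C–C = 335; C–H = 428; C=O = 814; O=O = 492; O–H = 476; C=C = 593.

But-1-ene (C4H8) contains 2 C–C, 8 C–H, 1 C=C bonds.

Bonds broken (reactants):
  C–C: 2 × 335 = 670
  C–H: 8 × 428 = 3424
  C=C: 1 × 593 = 593
  O=O: 6 × 492 = 2952
  Σ(broken) = 7639 kJ
Bonds formed (products):
  C=O: 8 × 814 = 6512
  O–H: 8 × 476 = 3808
  Σ(formed) = 10320 kJ
ΔH = Σ(broken) − Σ(formed) = 7639 − 10320 = −2681 kJ

ΔH ≈ −2681 kJ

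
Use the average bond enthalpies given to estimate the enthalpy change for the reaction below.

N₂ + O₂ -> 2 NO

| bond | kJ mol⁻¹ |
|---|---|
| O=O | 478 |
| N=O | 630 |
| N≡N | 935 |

ΔH ≈ +153 kJ

Bonds broken (reactants):
  N≡N: 1 × 935 = 935
  O=O: 1 × 478 = 478
  Σ(broken) = 1413 kJ
Bonds formed (products):
  N=O: 2 × 630 = 1260
  Σ(formed) = 1260 kJ
ΔH = Σ(broken) − Σ(formed) = 1413 − 1260 = +153 kJ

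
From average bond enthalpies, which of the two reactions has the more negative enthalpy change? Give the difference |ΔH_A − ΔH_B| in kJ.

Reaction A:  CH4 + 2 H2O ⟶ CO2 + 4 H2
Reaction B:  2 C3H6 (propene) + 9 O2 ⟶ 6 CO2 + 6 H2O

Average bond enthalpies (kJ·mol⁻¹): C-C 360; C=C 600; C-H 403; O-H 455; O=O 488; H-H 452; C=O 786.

Reaction B, by 3796 kJ

Reaction A:
  Bonds broken (reactants):
    C-H: 4 × 403 = 1612
    O-H: 4 × 455 = 1820
    Σ(broken) = 3432 kJ
  Bonds formed (products):
    C=O: 2 × 786 = 1572
    H-H: 4 × 452 = 1808
    Σ(formed) = 3380 kJ
  ΔH_A = 3432 − 3380 = +52 kJ
Reaction B:
  Bonds broken (reactants):
    C-C: 2 × 360 = 720
    C-H: 12 × 403 = 4836
    C=C: 2 × 600 = 1200
    O=O: 9 × 488 = 4392
    Σ(broken) = 11148 kJ
  Bonds formed (products):
    C=O: 12 × 786 = 9432
    O-H: 12 × 455 = 5460
    Σ(formed) = 14892 kJ
  ΔH_B = 11148 − 14892 = −3744 kJ
ΔH_A − ΔH_B = +3796 kJ, so reaction B has the more negative ΔH; |ΔH_A − ΔH_B| = 3796 kJ.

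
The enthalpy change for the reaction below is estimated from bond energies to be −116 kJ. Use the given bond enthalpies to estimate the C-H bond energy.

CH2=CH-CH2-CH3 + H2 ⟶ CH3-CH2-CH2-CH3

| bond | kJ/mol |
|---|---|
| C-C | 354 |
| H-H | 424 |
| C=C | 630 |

Let D be the C-H bond energy.
Σ(broken) = 2×354 + 8×D + 1×630 + 1×424 = 1762 + 8D
Σ(formed) = 3×354 + 10×D = 1062 + 10D
ΔH = Σ(broken) − Σ(formed) = (1762 + 8D) − (1062 + 10D) = +700 − 2D
Setting this equal to −116 kJ gives 2D = 816, so D = 408 kJ/mol.

D(C-H) ≈ 408 kJ/mol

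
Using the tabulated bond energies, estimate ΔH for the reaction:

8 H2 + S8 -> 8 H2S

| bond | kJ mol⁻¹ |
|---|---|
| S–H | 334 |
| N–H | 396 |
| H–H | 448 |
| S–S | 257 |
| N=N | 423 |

ΔH ≈ +296 kJ

Bonds broken (reactants):
  H–H: 8 × 448 = 3584
  S–S: 8 × 257 = 2056
  Σ(broken) = 5640 kJ
Bonds formed (products):
  S–H: 16 × 334 = 5344
  Σ(formed) = 5344 kJ
ΔH = Σ(broken) − Σ(formed) = 5640 − 5344 = +296 kJ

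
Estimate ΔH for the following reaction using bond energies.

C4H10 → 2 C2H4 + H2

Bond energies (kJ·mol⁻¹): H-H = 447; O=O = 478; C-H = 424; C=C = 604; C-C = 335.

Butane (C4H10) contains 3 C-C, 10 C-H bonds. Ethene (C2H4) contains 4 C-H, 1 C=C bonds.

ΔH ≈ +198 kJ

Bonds broken (reactants):
  C-C: 3 × 335 = 1005
  C-H: 10 × 424 = 4240
  Σ(broken) = 5245 kJ
Bonds formed (products):
  C-H: 8 × 424 = 3392
  C=C: 2 × 604 = 1208
  H-H: 1 × 447 = 447
  Σ(formed) = 5047 kJ
ΔH = Σ(broken) − Σ(formed) = 5245 − 5047 = +198 kJ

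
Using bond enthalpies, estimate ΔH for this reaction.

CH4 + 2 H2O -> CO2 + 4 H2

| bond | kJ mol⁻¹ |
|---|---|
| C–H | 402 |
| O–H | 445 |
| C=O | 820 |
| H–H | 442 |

Bonds broken (reactants):
  C–H: 4 × 402 = 1608
  O–H: 4 × 445 = 1780
  Σ(broken) = 3388 kJ
Bonds formed (products):
  C=O: 2 × 820 = 1640
  H–H: 4 × 442 = 1768
  Σ(formed) = 3408 kJ
ΔH = Σ(broken) − Σ(formed) = 3388 − 3408 = −20 kJ

ΔH ≈ −20 kJ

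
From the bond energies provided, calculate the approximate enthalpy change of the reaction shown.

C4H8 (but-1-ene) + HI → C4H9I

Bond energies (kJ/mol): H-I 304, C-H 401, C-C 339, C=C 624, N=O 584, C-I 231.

ΔH ≈ −43 kJ

Bonds broken (reactants):
  C-C: 2 × 339 = 678
  C-H: 8 × 401 = 3208
  C=C: 1 × 624 = 624
  H-I: 1 × 304 = 304
  Σ(broken) = 4814 kJ
Bonds formed (products):
  C-C: 3 × 339 = 1017
  C-H: 9 × 401 = 3609
  C-I: 1 × 231 = 231
  Σ(formed) = 4857 kJ
ΔH = Σ(broken) − Σ(formed) = 4814 − 4857 = −43 kJ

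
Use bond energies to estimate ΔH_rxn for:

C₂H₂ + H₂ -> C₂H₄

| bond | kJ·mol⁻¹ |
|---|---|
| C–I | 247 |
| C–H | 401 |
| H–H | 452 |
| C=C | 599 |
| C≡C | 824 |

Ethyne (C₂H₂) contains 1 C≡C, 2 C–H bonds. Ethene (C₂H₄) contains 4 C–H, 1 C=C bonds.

Bonds broken (reactants):
  C≡C: 1 × 824 = 824
  C–H: 2 × 401 = 802
  H–H: 1 × 452 = 452
  Σ(broken) = 2078 kJ
Bonds formed (products):
  C–H: 4 × 401 = 1604
  C=C: 1 × 599 = 599
  Σ(formed) = 2203 kJ
ΔH = Σ(broken) − Σ(formed) = 2078 − 2203 = −125 kJ

ΔH ≈ −125 kJ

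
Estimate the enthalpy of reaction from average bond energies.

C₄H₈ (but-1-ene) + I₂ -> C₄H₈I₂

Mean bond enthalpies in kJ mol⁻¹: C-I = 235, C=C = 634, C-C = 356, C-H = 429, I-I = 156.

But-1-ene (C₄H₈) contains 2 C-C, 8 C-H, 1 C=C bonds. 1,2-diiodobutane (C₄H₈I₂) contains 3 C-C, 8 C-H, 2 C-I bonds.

Bonds broken (reactants):
  C-C: 2 × 356 = 712
  C-H: 8 × 429 = 3432
  C=C: 1 × 634 = 634
  I-I: 1 × 156 = 156
  Σ(broken) = 4934 kJ
Bonds formed (products):
  C-C: 3 × 356 = 1068
  C-H: 8 × 429 = 3432
  C-I: 2 × 235 = 470
  Σ(formed) = 4970 kJ
ΔH = Σ(broken) − Σ(formed) = 4934 − 4970 = −36 kJ

ΔH ≈ −36 kJ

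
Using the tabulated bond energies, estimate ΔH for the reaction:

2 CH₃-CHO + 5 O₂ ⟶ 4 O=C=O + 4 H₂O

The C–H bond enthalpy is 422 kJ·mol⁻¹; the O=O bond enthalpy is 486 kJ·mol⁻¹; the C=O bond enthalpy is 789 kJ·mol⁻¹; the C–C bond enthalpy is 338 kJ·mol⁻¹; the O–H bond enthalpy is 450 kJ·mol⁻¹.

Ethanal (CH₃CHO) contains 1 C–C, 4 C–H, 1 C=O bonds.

ΔH ≈ −1852 kJ

Bonds broken (reactants):
  C–C: 2 × 338 = 676
  C–H: 8 × 422 = 3376
  C=O: 2 × 789 = 1578
  O=O: 5 × 486 = 2430
  Σ(broken) = 8060 kJ
Bonds formed (products):
  C=O: 8 × 789 = 6312
  O–H: 8 × 450 = 3600
  Σ(formed) = 9912 kJ
ΔH = Σ(broken) − Σ(formed) = 8060 − 9912 = −1852 kJ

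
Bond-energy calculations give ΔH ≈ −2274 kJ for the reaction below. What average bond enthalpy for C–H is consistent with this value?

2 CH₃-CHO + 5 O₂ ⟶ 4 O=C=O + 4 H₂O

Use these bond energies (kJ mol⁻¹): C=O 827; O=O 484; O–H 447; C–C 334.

Let D be the C–H bond energy.
Σ(broken) = 2×334 + 8×D + 2×827 + 5×484 = 4742 + 8D
Σ(formed) = 8×827 + 8×447 = 10192
ΔH = Σ(broken) − Σ(formed) = (4742 + 8D) − (10192) = −5450 + 8D
Setting this equal to −2274 kJ gives 8D = 3176, so D = 397 kJ/mol.

D(C–H) ≈ 397 kJ/mol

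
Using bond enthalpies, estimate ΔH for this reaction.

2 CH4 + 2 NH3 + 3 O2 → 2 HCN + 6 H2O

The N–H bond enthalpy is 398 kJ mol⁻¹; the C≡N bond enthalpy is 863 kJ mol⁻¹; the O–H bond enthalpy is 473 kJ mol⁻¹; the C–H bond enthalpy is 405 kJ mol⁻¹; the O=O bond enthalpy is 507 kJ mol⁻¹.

Bonds broken (reactants):
  C–H: 8 × 405 = 3240
  N–H: 6 × 398 = 2388
  O=O: 3 × 507 = 1521
  Σ(broken) = 7149 kJ
Bonds formed (products):
  C≡N: 2 × 863 = 1726
  C–H: 2 × 405 = 810
  O–H: 12 × 473 = 5676
  Σ(formed) = 8212 kJ
ΔH = Σ(broken) − Σ(formed) = 7149 − 8212 = −1063 kJ

ΔH ≈ −1063 kJ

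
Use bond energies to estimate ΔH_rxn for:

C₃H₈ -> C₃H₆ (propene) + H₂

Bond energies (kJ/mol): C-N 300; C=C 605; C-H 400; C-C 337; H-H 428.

ΔH ≈ +104 kJ

Bonds broken (reactants):
  C-C: 2 × 337 = 674
  C-H: 8 × 400 = 3200
  Σ(broken) = 3874 kJ
Bonds formed (products):
  C-C: 1 × 337 = 337
  C-H: 6 × 400 = 2400
  C=C: 1 × 605 = 605
  H-H: 1 × 428 = 428
  Σ(formed) = 3770 kJ
ΔH = Σ(broken) − Σ(formed) = 3874 − 3770 = +104 kJ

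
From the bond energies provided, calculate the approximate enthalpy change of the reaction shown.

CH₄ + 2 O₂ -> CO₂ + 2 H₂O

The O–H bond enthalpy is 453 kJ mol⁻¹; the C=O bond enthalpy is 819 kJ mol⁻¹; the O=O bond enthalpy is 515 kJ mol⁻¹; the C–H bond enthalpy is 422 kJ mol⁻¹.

ΔH ≈ −732 kJ

Bonds broken (reactants):
  C–H: 4 × 422 = 1688
  O=O: 2 × 515 = 1030
  Σ(broken) = 2718 kJ
Bonds formed (products):
  C=O: 2 × 819 = 1638
  O–H: 4 × 453 = 1812
  Σ(formed) = 3450 kJ
ΔH = Σ(broken) − Σ(formed) = 2718 − 3450 = −732 kJ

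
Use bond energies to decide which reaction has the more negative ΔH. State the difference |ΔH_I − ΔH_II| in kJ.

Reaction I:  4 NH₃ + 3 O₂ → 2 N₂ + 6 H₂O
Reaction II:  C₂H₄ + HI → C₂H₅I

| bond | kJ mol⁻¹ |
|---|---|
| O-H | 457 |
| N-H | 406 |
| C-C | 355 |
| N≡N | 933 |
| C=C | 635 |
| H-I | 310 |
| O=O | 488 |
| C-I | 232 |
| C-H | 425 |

Reaction I, by 947 kJ

Reaction I:
  Bonds broken (reactants):
    N-H: 12 × 406 = 4872
    O=O: 3 × 488 = 1464
    Σ(broken) = 6336 kJ
  Bonds formed (products):
    N≡N: 2 × 933 = 1866
    O-H: 12 × 457 = 5484
    Σ(formed) = 7350 kJ
  ΔH_I = 6336 − 7350 = −1014 kJ
Reaction II:
  Bonds broken (reactants):
    C-H: 4 × 425 = 1700
    C=C: 1 × 635 = 635
    H-I: 1 × 310 = 310
    Σ(broken) = 2645 kJ
  Bonds formed (products):
    C-C: 1 × 355 = 355
    C-H: 5 × 425 = 2125
    C-I: 1 × 232 = 232
    Σ(formed) = 2712 kJ
  ΔH_II = 2645 − 2712 = −67 kJ
ΔH_I − ΔH_II = −947 kJ, so reaction I has the more negative ΔH; |ΔH_I − ΔH_II| = 947 kJ.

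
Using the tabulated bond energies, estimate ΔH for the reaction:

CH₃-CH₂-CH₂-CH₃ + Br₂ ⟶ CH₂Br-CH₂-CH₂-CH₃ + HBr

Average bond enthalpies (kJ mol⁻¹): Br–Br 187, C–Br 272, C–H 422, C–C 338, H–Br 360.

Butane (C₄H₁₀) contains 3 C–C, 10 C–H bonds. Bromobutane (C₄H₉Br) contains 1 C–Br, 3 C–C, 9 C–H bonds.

ΔH ≈ −23 kJ

Bonds broken (reactants):
  Br–Br: 1 × 187 = 187
  C–C: 3 × 338 = 1014
  C–H: 10 × 422 = 4220
  Σ(broken) = 5421 kJ
Bonds formed (products):
  C–Br: 1 × 272 = 272
  C–C: 3 × 338 = 1014
  C–H: 9 × 422 = 3798
  H–Br: 1 × 360 = 360
  Σ(formed) = 5444 kJ
ΔH = Σ(broken) − Σ(formed) = 5421 − 5444 = −23 kJ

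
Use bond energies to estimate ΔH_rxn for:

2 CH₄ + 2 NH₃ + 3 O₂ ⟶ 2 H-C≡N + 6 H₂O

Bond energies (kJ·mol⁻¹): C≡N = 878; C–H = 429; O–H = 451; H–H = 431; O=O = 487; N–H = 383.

Bonds broken (reactants):
  C–H: 8 × 429 = 3432
  N–H: 6 × 383 = 2298
  O=O: 3 × 487 = 1461
  Σ(broken) = 7191 kJ
Bonds formed (products):
  C≡N: 2 × 878 = 1756
  C–H: 2 × 429 = 858
  O–H: 12 × 451 = 5412
  Σ(formed) = 8026 kJ
ΔH = Σ(broken) − Σ(formed) = 7191 − 8026 = −835 kJ

ΔH ≈ −835 kJ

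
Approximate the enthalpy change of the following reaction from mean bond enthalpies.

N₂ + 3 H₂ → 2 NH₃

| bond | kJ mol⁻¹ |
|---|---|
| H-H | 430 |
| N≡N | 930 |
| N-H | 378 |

Bonds broken (reactants):
  H-H: 3 × 430 = 1290
  N≡N: 1 × 930 = 930
  Σ(broken) = 2220 kJ
Bonds formed (products):
  N-H: 6 × 378 = 2268
  Σ(formed) = 2268 kJ
ΔH = Σ(broken) − Σ(formed) = 2220 − 2268 = −48 kJ

ΔH ≈ −48 kJ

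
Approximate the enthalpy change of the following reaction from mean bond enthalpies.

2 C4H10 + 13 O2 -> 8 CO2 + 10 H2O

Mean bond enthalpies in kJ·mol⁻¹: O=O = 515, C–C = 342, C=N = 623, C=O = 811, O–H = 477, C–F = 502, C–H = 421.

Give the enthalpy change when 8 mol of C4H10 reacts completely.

Bonds broken (reactants):
  C–C: 6 × 342 = 2052
  C–H: 20 × 421 = 8420
  O=O: 13 × 515 = 6695
  Σ(broken) = 17167 kJ
Bonds formed (products):
  C=O: 16 × 811 = 12976
  O–H: 20 × 477 = 9540
  Σ(formed) = 22516 kJ
ΔH = Σ(broken) − Σ(formed) = 17167 − 22516 = −5349 kJ
For 4× the reaction as written: 4 × (−5349) = −21396 kJ

ΔH = −21396 kJ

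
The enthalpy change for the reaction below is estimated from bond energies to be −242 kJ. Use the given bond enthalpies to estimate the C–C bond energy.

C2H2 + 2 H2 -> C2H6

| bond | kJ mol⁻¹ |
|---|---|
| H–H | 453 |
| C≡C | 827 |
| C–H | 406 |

D(C–C) ≈ 351 kJ/mol

Let D be the C–C bond energy.
Σ(broken) = 1×827 + 2×406 + 2×453 = 2545
Σ(formed) = 1×D + 6×406 = 2436 + D
ΔH = Σ(broken) − Σ(formed) = (2545) − (2436 + D) = +109 − D
Setting this equal to −242 kJ gives D = 351 kJ/mol.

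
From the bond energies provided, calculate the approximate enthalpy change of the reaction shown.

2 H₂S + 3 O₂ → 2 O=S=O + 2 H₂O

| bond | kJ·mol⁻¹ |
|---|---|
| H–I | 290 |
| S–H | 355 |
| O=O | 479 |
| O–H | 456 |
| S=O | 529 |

ΔH ≈ −1083 kJ

Bonds broken (reactants):
  O=O: 3 × 479 = 1437
  S–H: 4 × 355 = 1420
  Σ(broken) = 2857 kJ
Bonds formed (products):
  O–H: 4 × 456 = 1824
  S=O: 4 × 529 = 2116
  Σ(formed) = 3940 kJ
ΔH = Σ(broken) − Σ(formed) = 2857 − 3940 = −1083 kJ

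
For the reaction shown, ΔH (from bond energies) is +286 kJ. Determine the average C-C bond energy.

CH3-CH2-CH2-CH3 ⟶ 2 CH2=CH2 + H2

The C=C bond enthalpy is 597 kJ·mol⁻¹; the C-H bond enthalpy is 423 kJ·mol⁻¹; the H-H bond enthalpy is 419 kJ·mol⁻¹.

D(C-C) ≈ 351 kJ/mol

Let D be the C-C bond energy.
Σ(broken) = 3×D + 10×423 = 4230 + 3D
Σ(formed) = 8×423 + 2×597 + 1×419 = 4997
ΔH = Σ(broken) − Σ(formed) = (4230 + 3D) − (4997) = −767 + 3D
Setting this equal to +286 kJ gives 3D = 1053, so D = 351 kJ/mol.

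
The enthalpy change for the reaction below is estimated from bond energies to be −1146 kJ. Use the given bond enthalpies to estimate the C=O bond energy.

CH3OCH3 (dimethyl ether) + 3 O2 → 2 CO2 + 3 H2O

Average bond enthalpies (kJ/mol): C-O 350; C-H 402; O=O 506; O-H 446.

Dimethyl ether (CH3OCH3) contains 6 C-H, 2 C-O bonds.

D(C=O) ≈ 775 kJ/mol

Let D be the C=O bond energy.
Σ(broken) = 6×402 + 2×350 + 3×506 = 4630
Σ(formed) = 4×D + 6×446 = 2676 + 4D
ΔH = Σ(broken) − Σ(formed) = (4630) − (2676 + 4D) = +1954 − 4D
Setting this equal to −1146 kJ gives 4D = 3100, so D = 775 kJ/mol.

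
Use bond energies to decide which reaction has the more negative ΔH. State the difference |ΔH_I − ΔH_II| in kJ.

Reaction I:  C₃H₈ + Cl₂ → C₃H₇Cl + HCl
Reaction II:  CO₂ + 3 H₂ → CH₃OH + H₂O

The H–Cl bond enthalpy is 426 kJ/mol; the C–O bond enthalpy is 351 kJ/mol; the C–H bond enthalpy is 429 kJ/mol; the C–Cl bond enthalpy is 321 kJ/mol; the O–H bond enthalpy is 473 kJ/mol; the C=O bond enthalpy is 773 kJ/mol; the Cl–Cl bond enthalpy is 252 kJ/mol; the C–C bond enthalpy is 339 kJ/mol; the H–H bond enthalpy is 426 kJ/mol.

Reaction II, by 167 kJ

Reaction I:
  Bonds broken (reactants):
    C–C: 2 × 339 = 678
    C–H: 8 × 429 = 3432
    Cl–Cl: 1 × 252 = 252
    Σ(broken) = 4362 kJ
  Bonds formed (products):
    C–C: 2 × 339 = 678
    C–Cl: 1 × 321 = 321
    C–H: 7 × 429 = 3003
    H–Cl: 1 × 426 = 426
    Σ(formed) = 4428 kJ
  ΔH_I = 4362 − 4428 = −66 kJ
Reaction II:
  Bonds broken (reactants):
    C=O: 2 × 773 = 1546
    H–H: 3 × 426 = 1278
    Σ(broken) = 2824 kJ
  Bonds formed (products):
    C–H: 3 × 429 = 1287
    C–O: 1 × 351 = 351
    O–H: 3 × 473 = 1419
    Σ(formed) = 3057 kJ
  ΔH_II = 2824 − 3057 = −233 kJ
ΔH_I − ΔH_II = +167 kJ, so reaction II has the more negative ΔH; |ΔH_I − ΔH_II| = 167 kJ.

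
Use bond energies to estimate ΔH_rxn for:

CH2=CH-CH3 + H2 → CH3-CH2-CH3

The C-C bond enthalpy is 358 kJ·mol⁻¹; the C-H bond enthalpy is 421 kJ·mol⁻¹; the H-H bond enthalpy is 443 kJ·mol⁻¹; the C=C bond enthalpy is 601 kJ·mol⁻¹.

ΔH ≈ −156 kJ

Bonds broken (reactants):
  C-C: 1 × 358 = 358
  C-H: 6 × 421 = 2526
  C=C: 1 × 601 = 601
  H-H: 1 × 443 = 443
  Σ(broken) = 3928 kJ
Bonds formed (products):
  C-C: 2 × 358 = 716
  C-H: 8 × 421 = 3368
  Σ(formed) = 4084 kJ
ΔH = Σ(broken) − Σ(formed) = 3928 − 4084 = −156 kJ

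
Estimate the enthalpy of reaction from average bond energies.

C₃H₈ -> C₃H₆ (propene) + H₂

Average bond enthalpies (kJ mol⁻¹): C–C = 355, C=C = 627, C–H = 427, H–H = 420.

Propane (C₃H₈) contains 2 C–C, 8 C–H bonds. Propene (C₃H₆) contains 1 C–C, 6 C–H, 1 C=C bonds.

ΔH ≈ +162 kJ

Bonds broken (reactants):
  C–C: 2 × 355 = 710
  C–H: 8 × 427 = 3416
  Σ(broken) = 4126 kJ
Bonds formed (products):
  C–C: 1 × 355 = 355
  C–H: 6 × 427 = 2562
  C=C: 1 × 627 = 627
  H–H: 1 × 420 = 420
  Σ(formed) = 3964 kJ
ΔH = Σ(broken) − Σ(formed) = 4126 − 3964 = +162 kJ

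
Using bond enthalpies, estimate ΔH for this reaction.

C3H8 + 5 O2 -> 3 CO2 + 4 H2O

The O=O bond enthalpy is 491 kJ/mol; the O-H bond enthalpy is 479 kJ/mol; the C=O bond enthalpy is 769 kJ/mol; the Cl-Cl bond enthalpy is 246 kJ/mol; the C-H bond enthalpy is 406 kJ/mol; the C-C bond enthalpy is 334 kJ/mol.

ΔH ≈ −2075 kJ

Bonds broken (reactants):
  C-C: 2 × 334 = 668
  C-H: 8 × 406 = 3248
  O=O: 5 × 491 = 2455
  Σ(broken) = 6371 kJ
Bonds formed (products):
  C=O: 6 × 769 = 4614
  O-H: 8 × 479 = 3832
  Σ(formed) = 8446 kJ
ΔH = Σ(broken) − Σ(formed) = 6371 − 8446 = −2075 kJ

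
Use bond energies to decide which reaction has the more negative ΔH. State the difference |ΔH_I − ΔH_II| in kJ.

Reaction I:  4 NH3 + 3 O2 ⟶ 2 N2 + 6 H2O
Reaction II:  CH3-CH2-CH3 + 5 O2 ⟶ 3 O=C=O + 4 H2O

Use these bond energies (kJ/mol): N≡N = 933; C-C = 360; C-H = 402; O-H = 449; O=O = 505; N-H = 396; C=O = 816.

Reaction II, by 1040 kJ

Reaction I:
  Bonds broken (reactants):
    N-H: 12 × 396 = 4752
    O=O: 3 × 505 = 1515
    Σ(broken) = 6267 kJ
  Bonds formed (products):
    N≡N: 2 × 933 = 1866
    O-H: 12 × 449 = 5388
    Σ(formed) = 7254 kJ
  ΔH_I = 6267 − 7254 = −987 kJ
Reaction II:
  Bonds broken (reactants):
    C-C: 2 × 360 = 720
    C-H: 8 × 402 = 3216
    O=O: 5 × 505 = 2525
    Σ(broken) = 6461 kJ
  Bonds formed (products):
    C=O: 6 × 816 = 4896
    O-H: 8 × 449 = 3592
    Σ(formed) = 8488 kJ
  ΔH_II = 6461 − 8488 = −2027 kJ
ΔH_I − ΔH_II = +1040 kJ, so reaction II has the more negative ΔH; |ΔH_I − ΔH_II| = 1040 kJ.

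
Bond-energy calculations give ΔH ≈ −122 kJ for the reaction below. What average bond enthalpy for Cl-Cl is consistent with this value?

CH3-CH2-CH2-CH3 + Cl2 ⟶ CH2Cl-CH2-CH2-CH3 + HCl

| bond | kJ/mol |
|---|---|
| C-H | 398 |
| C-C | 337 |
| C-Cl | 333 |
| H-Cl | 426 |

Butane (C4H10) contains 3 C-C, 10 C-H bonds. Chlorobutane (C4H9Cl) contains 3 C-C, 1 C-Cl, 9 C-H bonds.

D(Cl-Cl) ≈ 239 kJ/mol

Let D be the Cl-Cl bond energy.
Σ(broken) = 3×337 + 10×398 + 1×D = 4991 + D
Σ(formed) = 3×337 + 1×333 + 9×398 + 1×426 = 5352
ΔH = Σ(broken) − Σ(formed) = (4991 + D) − (5352) = −361 + D
Setting this equal to −122 kJ gives D = 239 kJ/mol.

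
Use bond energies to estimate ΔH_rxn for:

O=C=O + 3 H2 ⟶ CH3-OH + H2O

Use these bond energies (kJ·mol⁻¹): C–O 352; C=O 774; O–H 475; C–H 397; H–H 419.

ΔH ≈ −163 kJ

Bonds broken (reactants):
  C=O: 2 × 774 = 1548
  H–H: 3 × 419 = 1257
  Σ(broken) = 2805 kJ
Bonds formed (products):
  C–H: 3 × 397 = 1191
  C–O: 1 × 352 = 352
  O–H: 3 × 475 = 1425
  Σ(formed) = 2968 kJ
ΔH = Σ(broken) − Σ(formed) = 2805 − 2968 = −163 kJ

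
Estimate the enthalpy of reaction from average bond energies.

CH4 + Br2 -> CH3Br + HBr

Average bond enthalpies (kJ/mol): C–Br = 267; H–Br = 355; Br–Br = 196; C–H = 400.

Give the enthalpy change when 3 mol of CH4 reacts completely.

ΔH = −78 kJ

Bonds broken (reactants):
  Br–Br: 1 × 196 = 196
  C–H: 4 × 400 = 1600
  Σ(broken) = 1796 kJ
Bonds formed (products):
  C–Br: 1 × 267 = 267
  C–H: 3 × 400 = 1200
  H–Br: 1 × 355 = 355
  Σ(formed) = 1822 kJ
ΔH = Σ(broken) − Σ(formed) = 1796 − 1822 = −26 kJ
For 3× the reaction as written: 3 × (−26) = −78 kJ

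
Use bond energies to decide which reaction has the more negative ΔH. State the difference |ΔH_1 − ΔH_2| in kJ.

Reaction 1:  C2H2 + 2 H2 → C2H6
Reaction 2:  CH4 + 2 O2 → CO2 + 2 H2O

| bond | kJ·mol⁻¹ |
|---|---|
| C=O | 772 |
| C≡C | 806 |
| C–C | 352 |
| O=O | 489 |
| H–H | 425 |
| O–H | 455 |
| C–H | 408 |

Reaction 1:
  Bonds broken (reactants):
    C≡C: 1 × 806 = 806
    C–H: 2 × 408 = 816
    H–H: 2 × 425 = 850
    Σ(broken) = 2472 kJ
  Bonds formed (products):
    C–C: 1 × 352 = 352
    C–H: 6 × 408 = 2448
    Σ(formed) = 2800 kJ
  ΔH_1 = 2472 − 2800 = −328 kJ
Reaction 2:
  Bonds broken (reactants):
    C–H: 4 × 408 = 1632
    O=O: 2 × 489 = 978
    Σ(broken) = 2610 kJ
  Bonds formed (products):
    C=O: 2 × 772 = 1544
    O–H: 4 × 455 = 1820
    Σ(formed) = 3364 kJ
  ΔH_2 = 2610 − 3364 = −754 kJ
ΔH_1 − ΔH_2 = +426 kJ, so reaction 2 has the more negative ΔH; |ΔH_1 − ΔH_2| = 426 kJ.

Reaction 2, by 426 kJ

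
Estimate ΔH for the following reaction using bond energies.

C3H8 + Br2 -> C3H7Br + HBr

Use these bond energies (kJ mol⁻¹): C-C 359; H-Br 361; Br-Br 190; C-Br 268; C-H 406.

Bonds broken (reactants):
  Br-Br: 1 × 190 = 190
  C-C: 2 × 359 = 718
  C-H: 8 × 406 = 3248
  Σ(broken) = 4156 kJ
Bonds formed (products):
  C-Br: 1 × 268 = 268
  C-C: 2 × 359 = 718
  C-H: 7 × 406 = 2842
  H-Br: 1 × 361 = 361
  Σ(formed) = 4189 kJ
ΔH = Σ(broken) − Σ(formed) = 4156 − 4189 = −33 kJ

ΔH ≈ −33 kJ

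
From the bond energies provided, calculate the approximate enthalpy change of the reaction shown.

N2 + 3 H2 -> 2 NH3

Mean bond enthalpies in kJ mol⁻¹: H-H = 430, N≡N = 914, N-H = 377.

Bonds broken (reactants):
  H-H: 3 × 430 = 1290
  N≡N: 1 × 914 = 914
  Σ(broken) = 2204 kJ
Bonds formed (products):
  N-H: 6 × 377 = 2262
  Σ(formed) = 2262 kJ
ΔH = Σ(broken) − Σ(formed) = 2204 − 2262 = −58 kJ

ΔH ≈ −58 kJ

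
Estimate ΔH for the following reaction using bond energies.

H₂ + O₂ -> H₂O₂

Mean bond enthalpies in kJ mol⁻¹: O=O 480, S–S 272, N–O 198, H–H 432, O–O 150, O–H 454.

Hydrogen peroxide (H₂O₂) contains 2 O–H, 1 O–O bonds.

ΔH ≈ −146 kJ

Bonds broken (reactants):
  H–H: 1 × 432 = 432
  O=O: 1 × 480 = 480
  Σ(broken) = 912 kJ
Bonds formed (products):
  O–H: 2 × 454 = 908
  O–O: 1 × 150 = 150
  Σ(formed) = 1058 kJ
ΔH = Σ(broken) − Σ(formed) = 912 − 1058 = −146 kJ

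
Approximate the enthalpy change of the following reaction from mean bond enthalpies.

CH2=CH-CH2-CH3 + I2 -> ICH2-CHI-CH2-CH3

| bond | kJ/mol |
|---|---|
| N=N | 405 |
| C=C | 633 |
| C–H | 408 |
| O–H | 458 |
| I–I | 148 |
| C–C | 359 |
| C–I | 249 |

Bonds broken (reactants):
  C–C: 2 × 359 = 718
  C–H: 8 × 408 = 3264
  C=C: 1 × 633 = 633
  I–I: 1 × 148 = 148
  Σ(broken) = 4763 kJ
Bonds formed (products):
  C–C: 3 × 359 = 1077
  C–H: 8 × 408 = 3264
  C–I: 2 × 249 = 498
  Σ(formed) = 4839 kJ
ΔH = Σ(broken) − Σ(formed) = 4763 − 4839 = −76 kJ

ΔH ≈ −76 kJ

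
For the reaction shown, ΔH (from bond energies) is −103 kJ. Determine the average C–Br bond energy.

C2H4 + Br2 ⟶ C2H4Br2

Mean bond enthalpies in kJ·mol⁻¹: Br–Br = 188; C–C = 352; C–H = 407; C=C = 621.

Let D be the C–Br bond energy.
Σ(broken) = 1×188 + 4×407 + 1×621 = 2437
Σ(formed) = 2×D + 1×352 + 4×407 = 1980 + 2D
ΔH = Σ(broken) − Σ(formed) = (2437) − (1980 + 2D) = +457 − 2D
Setting this equal to −103 kJ gives 2D = 560, so D = 280 kJ/mol.

D(C–Br) ≈ 280 kJ/mol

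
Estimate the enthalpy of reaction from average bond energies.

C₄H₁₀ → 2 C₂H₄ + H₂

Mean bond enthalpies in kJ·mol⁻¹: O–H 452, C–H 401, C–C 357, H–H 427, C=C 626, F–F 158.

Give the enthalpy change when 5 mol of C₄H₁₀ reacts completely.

Bonds broken (reactants):
  C–C: 3 × 357 = 1071
  C–H: 10 × 401 = 4010
  Σ(broken) = 5081 kJ
Bonds formed (products):
  C–H: 8 × 401 = 3208
  C=C: 2 × 626 = 1252
  H–H: 1 × 427 = 427
  Σ(formed) = 4887 kJ
ΔH = Σ(broken) − Σ(formed) = 5081 − 4887 = +194 kJ
For 5× the reaction as written: 5 × (+194) = +970 kJ

ΔH = +970 kJ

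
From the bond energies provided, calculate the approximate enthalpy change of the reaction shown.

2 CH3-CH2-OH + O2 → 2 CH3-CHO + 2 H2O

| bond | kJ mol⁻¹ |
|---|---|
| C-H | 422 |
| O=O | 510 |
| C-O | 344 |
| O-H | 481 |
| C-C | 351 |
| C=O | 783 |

Bonds broken (reactants):
  C-C: 2 × 351 = 702
  C-H: 10 × 422 = 4220
  C-O: 2 × 344 = 688
  O-H: 2 × 481 = 962
  O=O: 1 × 510 = 510
  Σ(broken) = 7082 kJ
Bonds formed (products):
  C-C: 2 × 351 = 702
  C-H: 8 × 422 = 3376
  C=O: 2 × 783 = 1566
  O-H: 4 × 481 = 1924
  Σ(formed) = 7568 kJ
ΔH = Σ(broken) − Σ(formed) = 7082 − 7568 = −486 kJ

ΔH ≈ −486 kJ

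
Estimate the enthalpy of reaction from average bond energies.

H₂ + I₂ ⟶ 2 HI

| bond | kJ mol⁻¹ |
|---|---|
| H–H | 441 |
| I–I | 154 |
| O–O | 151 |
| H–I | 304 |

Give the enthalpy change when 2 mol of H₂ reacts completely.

Bonds broken (reactants):
  H–H: 1 × 441 = 441
  I–I: 1 × 154 = 154
  Σ(broken) = 595 kJ
Bonds formed (products):
  H–I: 2 × 304 = 608
  Σ(formed) = 608 kJ
ΔH = Σ(broken) − Σ(formed) = 595 − 608 = −13 kJ
For 2× the reaction as written: 2 × (−13) = −26 kJ

ΔH = −26 kJ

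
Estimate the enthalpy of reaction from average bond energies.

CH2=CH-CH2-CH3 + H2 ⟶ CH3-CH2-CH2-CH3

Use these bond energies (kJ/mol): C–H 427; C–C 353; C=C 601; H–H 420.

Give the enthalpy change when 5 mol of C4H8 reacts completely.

ΔH = −930 kJ

Bonds broken (reactants):
  C–C: 2 × 353 = 706
  C–H: 8 × 427 = 3416
  C=C: 1 × 601 = 601
  H–H: 1 × 420 = 420
  Σ(broken) = 5143 kJ
Bonds formed (products):
  C–C: 3 × 353 = 1059
  C–H: 10 × 427 = 4270
  Σ(formed) = 5329 kJ
ΔH = Σ(broken) − Σ(formed) = 5143 − 5329 = −186 kJ
For 5× the reaction as written: 5 × (−186) = −930 kJ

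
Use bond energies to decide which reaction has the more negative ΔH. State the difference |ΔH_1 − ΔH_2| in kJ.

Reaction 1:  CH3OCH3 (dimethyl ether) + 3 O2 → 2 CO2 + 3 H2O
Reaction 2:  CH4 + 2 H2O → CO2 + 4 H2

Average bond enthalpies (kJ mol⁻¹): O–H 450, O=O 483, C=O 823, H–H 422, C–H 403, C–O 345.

Reaction 1, by 1513 kJ

Reaction 1:
  Bonds broken (reactants):
    C–H: 6 × 403 = 2418
    C–O: 2 × 345 = 690
    O=O: 3 × 483 = 1449
    Σ(broken) = 4557 kJ
  Bonds formed (products):
    C=O: 4 × 823 = 3292
    O–H: 6 × 450 = 2700
    Σ(formed) = 5992 kJ
  ΔH_1 = 4557 − 5992 = −1435 kJ
Reaction 2:
  Bonds broken (reactants):
    C–H: 4 × 403 = 1612
    O–H: 4 × 450 = 1800
    Σ(broken) = 3412 kJ
  Bonds formed (products):
    C=O: 2 × 823 = 1646
    H–H: 4 × 422 = 1688
    Σ(formed) = 3334 kJ
  ΔH_2 = 3412 − 3334 = +78 kJ
ΔH_1 − ΔH_2 = −1513 kJ, so reaction 1 has the more negative ΔH; |ΔH_1 − ΔH_2| = 1513 kJ.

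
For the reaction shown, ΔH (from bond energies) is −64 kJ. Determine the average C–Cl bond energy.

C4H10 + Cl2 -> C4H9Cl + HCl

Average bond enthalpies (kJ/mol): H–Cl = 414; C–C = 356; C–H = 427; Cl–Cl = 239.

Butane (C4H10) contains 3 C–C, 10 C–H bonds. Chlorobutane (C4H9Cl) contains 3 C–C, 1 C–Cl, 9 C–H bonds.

D(C–Cl) ≈ 316 kJ/mol

Let D be the C–Cl bond energy.
Σ(broken) = 3×356 + 10×427 + 1×239 = 5577
Σ(formed) = 3×356 + 1×D + 9×427 + 1×414 = 5325 + D
ΔH = Σ(broken) − Σ(formed) = (5577) − (5325 + D) = +252 − D
Setting this equal to −64 kJ gives D = 316 kJ/mol.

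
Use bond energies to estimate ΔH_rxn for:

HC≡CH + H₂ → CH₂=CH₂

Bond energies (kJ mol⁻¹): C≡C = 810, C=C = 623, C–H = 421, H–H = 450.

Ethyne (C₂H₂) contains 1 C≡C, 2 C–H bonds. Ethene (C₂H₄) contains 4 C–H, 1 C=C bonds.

Bonds broken (reactants):
  C≡C: 1 × 810 = 810
  C–H: 2 × 421 = 842
  H–H: 1 × 450 = 450
  Σ(broken) = 2102 kJ
Bonds formed (products):
  C–H: 4 × 421 = 1684
  C=C: 1 × 623 = 623
  Σ(formed) = 2307 kJ
ΔH = Σ(broken) − Σ(formed) = 2102 − 2307 = −205 kJ

ΔH ≈ −205 kJ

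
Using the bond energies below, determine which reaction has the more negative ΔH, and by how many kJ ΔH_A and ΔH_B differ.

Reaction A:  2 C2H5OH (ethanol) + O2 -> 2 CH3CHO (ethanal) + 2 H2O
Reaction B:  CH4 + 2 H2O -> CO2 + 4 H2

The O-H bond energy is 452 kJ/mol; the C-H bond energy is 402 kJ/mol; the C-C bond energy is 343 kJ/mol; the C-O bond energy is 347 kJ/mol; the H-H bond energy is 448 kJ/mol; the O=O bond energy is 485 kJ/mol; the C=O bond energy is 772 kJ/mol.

Reaction A, by 545 kJ

Reaction A:
  Bonds broken (reactants):
    C-C: 2 × 343 = 686
    C-H: 10 × 402 = 4020
    C-O: 2 × 347 = 694
    O-H: 2 × 452 = 904
    O=O: 1 × 485 = 485
    Σ(broken) = 6789 kJ
  Bonds formed (products):
    C-C: 2 × 343 = 686
    C-H: 8 × 402 = 3216
    C=O: 2 × 772 = 1544
    O-H: 4 × 452 = 1808
    Σ(formed) = 7254 kJ
  ΔH_A = 6789 − 7254 = −465 kJ
Reaction B:
  Bonds broken (reactants):
    C-H: 4 × 402 = 1608
    O-H: 4 × 452 = 1808
    Σ(broken) = 3416 kJ
  Bonds formed (products):
    C=O: 2 × 772 = 1544
    H-H: 4 × 448 = 1792
    Σ(formed) = 3336 kJ
  ΔH_B = 3416 − 3336 = +80 kJ
ΔH_A − ΔH_B = −545 kJ, so reaction A has the more negative ΔH; |ΔH_A − ΔH_B| = 545 kJ.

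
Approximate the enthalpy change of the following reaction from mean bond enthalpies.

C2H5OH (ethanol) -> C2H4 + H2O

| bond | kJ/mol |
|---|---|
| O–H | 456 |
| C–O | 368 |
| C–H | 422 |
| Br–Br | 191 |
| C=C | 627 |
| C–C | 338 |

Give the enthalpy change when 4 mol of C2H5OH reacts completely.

Bonds broken (reactants):
  C–C: 1 × 338 = 338
  C–H: 5 × 422 = 2110
  C–O: 1 × 368 = 368
  O–H: 1 × 456 = 456
  Σ(broken) = 3272 kJ
Bonds formed (products):
  C–H: 4 × 422 = 1688
  C=C: 1 × 627 = 627
  O–H: 2 × 456 = 912
  Σ(formed) = 3227 kJ
ΔH = Σ(broken) − Σ(formed) = 3272 − 3227 = +45 kJ
For 4× the reaction as written: 4 × (+45) = +180 kJ

ΔH = +180 kJ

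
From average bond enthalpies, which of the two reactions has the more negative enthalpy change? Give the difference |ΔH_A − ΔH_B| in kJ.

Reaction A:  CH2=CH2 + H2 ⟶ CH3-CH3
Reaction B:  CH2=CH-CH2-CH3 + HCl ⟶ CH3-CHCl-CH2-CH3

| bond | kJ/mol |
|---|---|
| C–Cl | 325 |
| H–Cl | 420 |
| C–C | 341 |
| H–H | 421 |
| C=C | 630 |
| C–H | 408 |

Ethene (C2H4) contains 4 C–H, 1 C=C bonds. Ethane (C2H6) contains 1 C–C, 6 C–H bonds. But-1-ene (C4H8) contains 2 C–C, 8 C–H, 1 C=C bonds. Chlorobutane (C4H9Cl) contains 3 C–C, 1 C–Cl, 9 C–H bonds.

Reaction A:
  Bonds broken (reactants):
    C–H: 4 × 408 = 1632
    C=C: 1 × 630 = 630
    H–H: 1 × 421 = 421
    Σ(broken) = 2683 kJ
  Bonds formed (products):
    C–C: 1 × 341 = 341
    C–H: 6 × 408 = 2448
    Σ(formed) = 2789 kJ
  ΔH_A = 2683 − 2789 = −106 kJ
Reaction B:
  Bonds broken (reactants):
    C–C: 2 × 341 = 682
    C–H: 8 × 408 = 3264
    C=C: 1 × 630 = 630
    H–Cl: 1 × 420 = 420
    Σ(broken) = 4996 kJ
  Bonds formed (products):
    C–C: 3 × 341 = 1023
    C–Cl: 1 × 325 = 325
    C–H: 9 × 408 = 3672
    Σ(formed) = 5020 kJ
  ΔH_B = 4996 − 5020 = −24 kJ
ΔH_A − ΔH_B = −82 kJ, so reaction A has the more negative ΔH; |ΔH_A − ΔH_B| = 82 kJ.

Reaction A, by 82 kJ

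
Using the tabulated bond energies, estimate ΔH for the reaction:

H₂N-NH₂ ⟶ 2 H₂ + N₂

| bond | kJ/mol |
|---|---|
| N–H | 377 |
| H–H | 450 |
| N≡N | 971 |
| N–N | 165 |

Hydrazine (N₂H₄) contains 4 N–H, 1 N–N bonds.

Bonds broken (reactants):
  N–H: 4 × 377 = 1508
  N–N: 1 × 165 = 165
  Σ(broken) = 1673 kJ
Bonds formed (products):
  H–H: 2 × 450 = 900
  N≡N: 1 × 971 = 971
  Σ(formed) = 1871 kJ
ΔH = Σ(broken) − Σ(formed) = 1673 − 1871 = −198 kJ

ΔH ≈ −198 kJ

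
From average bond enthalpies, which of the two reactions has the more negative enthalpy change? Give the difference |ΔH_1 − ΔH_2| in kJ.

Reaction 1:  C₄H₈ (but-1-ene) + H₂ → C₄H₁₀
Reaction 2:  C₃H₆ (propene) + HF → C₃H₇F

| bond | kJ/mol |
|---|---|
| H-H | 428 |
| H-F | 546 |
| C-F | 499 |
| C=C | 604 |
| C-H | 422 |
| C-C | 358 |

Reaction 1, by 41 kJ

Reaction 1:
  Bonds broken (reactants):
    C-C: 2 × 358 = 716
    C-H: 8 × 422 = 3376
    C=C: 1 × 604 = 604
    H-H: 1 × 428 = 428
    Σ(broken) = 5124 kJ
  Bonds formed (products):
    C-C: 3 × 358 = 1074
    C-H: 10 × 422 = 4220
    Σ(formed) = 5294 kJ
  ΔH_1 = 5124 − 5294 = −170 kJ
Reaction 2:
  Bonds broken (reactants):
    C-C: 1 × 358 = 358
    C-H: 6 × 422 = 2532
    C=C: 1 × 604 = 604
    H-F: 1 × 546 = 546
    Σ(broken) = 4040 kJ
  Bonds formed (products):
    C-C: 2 × 358 = 716
    C-F: 1 × 499 = 499
    C-H: 7 × 422 = 2954
    Σ(formed) = 4169 kJ
  ΔH_2 = 4040 − 4169 = −129 kJ
ΔH_1 − ΔH_2 = −41 kJ, so reaction 1 has the more negative ΔH; |ΔH_1 − ΔH_2| = 41 kJ.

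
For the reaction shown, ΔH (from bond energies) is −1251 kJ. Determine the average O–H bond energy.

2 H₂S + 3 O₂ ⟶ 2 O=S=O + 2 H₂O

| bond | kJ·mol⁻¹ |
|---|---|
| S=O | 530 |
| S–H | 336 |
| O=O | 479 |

Let D be the O–H bond energy.
Σ(broken) = 3×479 + 4×336 = 2781
Σ(formed) = 4×D + 4×530 = 2120 + 4D
ΔH = Σ(broken) − Σ(formed) = (2781) − (2120 + 4D) = +661 − 4D
Setting this equal to −1251 kJ gives 4D = 1912, so D = 478 kJ/mol.

D(O–H) ≈ 478 kJ/mol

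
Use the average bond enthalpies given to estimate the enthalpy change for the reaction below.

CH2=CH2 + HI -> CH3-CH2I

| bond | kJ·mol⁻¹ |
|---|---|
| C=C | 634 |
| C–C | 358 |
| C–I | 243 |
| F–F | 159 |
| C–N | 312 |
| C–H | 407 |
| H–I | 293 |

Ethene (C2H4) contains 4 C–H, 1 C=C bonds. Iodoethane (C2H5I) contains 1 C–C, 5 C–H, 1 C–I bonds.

Bonds broken (reactants):
  C–H: 4 × 407 = 1628
  C=C: 1 × 634 = 634
  H–I: 1 × 293 = 293
  Σ(broken) = 2555 kJ
Bonds formed (products):
  C–C: 1 × 358 = 358
  C–H: 5 × 407 = 2035
  C–I: 1 × 243 = 243
  Σ(formed) = 2636 kJ
ΔH = Σ(broken) − Σ(formed) = 2555 − 2636 = −81 kJ

ΔH ≈ −81 kJ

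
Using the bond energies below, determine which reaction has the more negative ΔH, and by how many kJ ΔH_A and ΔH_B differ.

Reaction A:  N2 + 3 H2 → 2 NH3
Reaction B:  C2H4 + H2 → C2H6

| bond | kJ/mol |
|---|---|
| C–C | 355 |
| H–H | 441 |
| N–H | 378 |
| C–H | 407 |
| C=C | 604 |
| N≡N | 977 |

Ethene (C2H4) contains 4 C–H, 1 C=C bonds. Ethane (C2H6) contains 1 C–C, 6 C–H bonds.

Reaction B, by 156 kJ

Reaction A:
  Bonds broken (reactants):
    H–H: 3 × 441 = 1323
    N≡N: 1 × 977 = 977
    Σ(broken) = 2300 kJ
  Bonds formed (products):
    N–H: 6 × 378 = 2268
    Σ(formed) = 2268 kJ
  ΔH_A = 2300 − 2268 = +32 kJ
Reaction B:
  Bonds broken (reactants):
    C–H: 4 × 407 = 1628
    C=C: 1 × 604 = 604
    H–H: 1 × 441 = 441
    Σ(broken) = 2673 kJ
  Bonds formed (products):
    C–C: 1 × 355 = 355
    C–H: 6 × 407 = 2442
    Σ(formed) = 2797 kJ
  ΔH_B = 2673 − 2797 = −124 kJ
ΔH_A − ΔH_B = +156 kJ, so reaction B has the more negative ΔH; |ΔH_A − ΔH_B| = 156 kJ.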